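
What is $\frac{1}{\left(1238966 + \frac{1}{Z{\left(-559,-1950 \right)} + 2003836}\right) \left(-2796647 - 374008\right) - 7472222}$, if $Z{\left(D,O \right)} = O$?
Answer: $- \frac{2001886}{7864091281438570127} \approx -2.5456 \cdot 10^{-13}$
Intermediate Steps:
$\frac{1}{\left(1238966 + \frac{1}{Z{\left(-559,-1950 \right)} + 2003836}\right) \left(-2796647 - 374008\right) - 7472222} = \frac{1}{\left(1238966 + \frac{1}{-1950 + 2003836}\right) \left(-2796647 - 374008\right) - 7472222} = \frac{1}{\left(1238966 + \frac{1}{2001886}\right) \left(-3170655\right) - 7472222} = \frac{1}{\frac{2480268689877}{2001886} \left(-3170655\right) - 7472222} = \frac{1}{- \frac{7864076322901959435}{2001886} - 7472222} = \frac{1}{- \frac{7864091281438570127}{2001886}} = - \frac{2001886}{7864091281438570127}$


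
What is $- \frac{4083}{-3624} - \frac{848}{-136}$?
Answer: $\frac{151185}{20536} \approx 7.3619$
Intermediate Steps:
$- \frac{4083}{-3624} - \frac{848}{-136} = \left(-4083\right) \left(- \frac{1}{3624}\right) - - \frac{106}{17} = \frac{1361}{1208} + \frac{106}{17} = \frac{151185}{20536}$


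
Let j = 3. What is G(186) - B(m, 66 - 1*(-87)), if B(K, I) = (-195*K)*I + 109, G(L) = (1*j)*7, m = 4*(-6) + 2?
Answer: -656458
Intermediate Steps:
m = -22 (m = -24 + 2 = -22)
G(L) = 21 (G(L) = (1*3)*7 = 3*7 = 21)
B(K, I) = 109 - 195*I*K (B(K, I) = -195*I*K + 109 = 109 - 195*I*K)
G(186) - B(m, 66 - 1*(-87)) = 21 - (109 - 195*(66 - 1*(-87))*(-22)) = 21 - (109 - 195*(66 + 87)*(-22)) = 21 - (109 - 195*153*(-22)) = 21 - (109 + 656370) = 21 - 1*656479 = 21 - 656479 = -656458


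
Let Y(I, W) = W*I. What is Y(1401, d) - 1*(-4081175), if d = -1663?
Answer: 1751312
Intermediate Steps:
Y(I, W) = I*W
Y(1401, d) - 1*(-4081175) = 1401*(-1663) - 1*(-4081175) = -2329863 + 4081175 = 1751312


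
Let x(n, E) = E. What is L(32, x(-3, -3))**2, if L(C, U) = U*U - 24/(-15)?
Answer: 2809/25 ≈ 112.36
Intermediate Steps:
L(C, U) = 8/5 + U**2 (L(C, U) = U**2 - 24*(-1/15) = U**2 + 8/5 = 8/5 + U**2)
L(32, x(-3, -3))**2 = (8/5 + (-3)**2)**2 = (8/5 + 9)**2 = (53/5)**2 = 2809/25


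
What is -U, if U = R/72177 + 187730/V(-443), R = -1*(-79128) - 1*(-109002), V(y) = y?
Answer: 4488815540/10658137 ≈ 421.16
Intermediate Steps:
R = 188130 (R = 79128 + 109002 = 188130)
U = -4488815540/10658137 (U = 188130/72177 + 187730/(-443) = 188130*(1/72177) + 187730*(-1/443) = 62710/24059 - 187730/443 = -4488815540/10658137 ≈ -421.16)
-U = -1*(-4488815540/10658137) = 4488815540/10658137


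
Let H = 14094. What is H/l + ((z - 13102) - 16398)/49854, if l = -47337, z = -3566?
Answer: -125993751/131107711 ≈ -0.96099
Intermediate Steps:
H/l + ((z - 13102) - 16398)/49854 = 14094/(-47337) + ((-3566 - 13102) - 16398)/49854 = 14094*(-1/47337) + (-16668 - 16398)*(1/49854) = -4698/15779 - 33066*1/49854 = -4698/15779 - 5511/8309 = -125993751/131107711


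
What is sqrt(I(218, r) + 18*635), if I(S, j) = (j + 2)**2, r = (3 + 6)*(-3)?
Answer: sqrt(12055) ≈ 109.80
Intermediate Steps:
r = -27 (r = 9*(-3) = -27)
I(S, j) = (2 + j)**2
sqrt(I(218, r) + 18*635) = sqrt((2 - 27)**2 + 18*635) = sqrt((-25)**2 + 11430) = sqrt(625 + 11430) = sqrt(12055)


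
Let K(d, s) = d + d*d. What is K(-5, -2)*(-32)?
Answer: -640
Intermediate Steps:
K(d, s) = d + d²
K(-5, -2)*(-32) = -5*(1 - 5)*(-32) = -5*(-4)*(-32) = 20*(-32) = -640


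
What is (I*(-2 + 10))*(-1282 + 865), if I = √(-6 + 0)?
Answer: -3336*I*√6 ≈ -8171.5*I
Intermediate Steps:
I = I*√6 (I = √(-6) = I*√6 ≈ 2.4495*I)
(I*(-2 + 10))*(-1282 + 865) = ((I*√6)*(-2 + 10))*(-1282 + 865) = ((I*√6)*8)*(-417) = (8*I*√6)*(-417) = -3336*I*√6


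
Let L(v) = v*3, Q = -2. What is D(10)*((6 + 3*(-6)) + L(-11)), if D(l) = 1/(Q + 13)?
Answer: -45/11 ≈ -4.0909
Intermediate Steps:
D(l) = 1/11 (D(l) = 1/(-2 + 13) = 1/11)
L(v) = 3*v
D(10)*((6 + 3*(-6)) + L(-11)) = ((6 + 3*(-6)) + 3*(-11))/11 = ((6 - 18) - 33)/11 = (-12 - 33)/11 = (1/11)*(-45) = -45/11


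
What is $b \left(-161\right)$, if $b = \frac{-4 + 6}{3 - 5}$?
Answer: $161$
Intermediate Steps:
$b = -1$ ($b = \frac{2}{-2} = 2 \left(- \frac{1}{2}\right) = -1$)
$b \left(-161\right) = \left(-1\right) \left(-161\right) = 161$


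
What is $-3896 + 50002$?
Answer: $46106$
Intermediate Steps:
$-3896 + 50002 = 46106$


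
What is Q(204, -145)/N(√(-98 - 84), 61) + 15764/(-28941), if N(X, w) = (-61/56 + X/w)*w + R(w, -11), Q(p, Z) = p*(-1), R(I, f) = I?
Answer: 10041769388/2134485573 + 213248*I*√182/221259 ≈ 4.7045 + 13.002*I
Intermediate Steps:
Q(p, Z) = -p
N(X, w) = w + w*(-61/56 + X/w) (N(X, w) = (-61/56 + X/w)*w + w = w*(-61/56 + X/w) + w = w + w*(-61/56 + X/w))
Q(204, -145)/N(√(-98 - 84), 61) + 15764/(-28941) = (-1*204)/(√(-98 - 84) - 5/56*61) + 15764/(-28941) = -204/(√(-182) - 305/56) + 15764*(-1/28941) = -204/(I*√182 - 305/56) - 15764/28941 = -204/(-305/56 + I*√182) - 15764/28941 = -15764/28941 - 204/(-305/56 + I*√182)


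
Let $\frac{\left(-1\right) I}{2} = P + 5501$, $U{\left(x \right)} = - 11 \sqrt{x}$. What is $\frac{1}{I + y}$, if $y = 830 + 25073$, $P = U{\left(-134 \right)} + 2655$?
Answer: $\frac{9591}{92052137} - \frac{22 i \sqrt{134}}{92052137} \approx 0.00010419 - 2.7666 \cdot 10^{-6} i$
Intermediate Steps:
$P = 2655 - 11 i \sqrt{134}$ ($P = - 11 \sqrt{-134} + 2655 = - 11 i \sqrt{134} + 2655 = 2655 - 11 i \sqrt{134} \approx 2655.0 - 127.33 i$)
$I = -16312 + 22 i \sqrt{134}$ ($I = - 2 \left(\left(2655 - 11 i \sqrt{134}\right) + 5501\right) = - 2 \left(8156 - 11 i \sqrt{134}\right) = -16312 + 22 i \sqrt{134} \approx -16312.0 + 254.67 i$)
$y = 25903$
$\frac{1}{I + y} = \frac{1}{\left(-16312 + 22 i \sqrt{134}\right) + 25903} = \frac{1}{9591 + 22 i \sqrt{134}}$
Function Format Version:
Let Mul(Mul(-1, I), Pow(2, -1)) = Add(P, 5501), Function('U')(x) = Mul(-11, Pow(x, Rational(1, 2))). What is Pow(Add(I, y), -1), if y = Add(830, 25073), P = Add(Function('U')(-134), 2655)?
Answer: Add(Rational(9591, 92052137), Mul(Rational(-22, 92052137), I, Pow(134, Rational(1, 2)))) ≈ Add(0.00010419, Mul(-2.7666e-6, I))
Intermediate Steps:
P = Add(2655, Mul(-11, I, Pow(134, Rational(1, 2)))) (P = Add(Mul(-11, Pow(-134, Rational(1, 2))), 2655) = Add(Mul(-11, Mul(I, Pow(134, Rational(1, 2)))), 2655) = Add(Mul(-11, I, Pow(134, Rational(1, 2))), 2655) = Add(2655, Mul(-11, I, Pow(134, Rational(1, 2)))) ≈ Add(2655.0, Mul(-127.33, I)))
I = Add(-16312, Mul(22, I, Pow(134, Rational(1, 2)))) (I = Mul(-2, Add(Add(2655, Mul(-11, I, Pow(134, Rational(1, 2)))), 5501)) = Mul(-2, Add(8156, Mul(-11, I, Pow(134, Rational(1, 2))))) = Add(-16312, Mul(22, I, Pow(134, Rational(1, 2)))) ≈ Add(-16312., Mul(254.67, I)))
y = 25903
Pow(Add(I, y), -1) = Pow(Add(Add(-16312, Mul(22, I, Pow(134, Rational(1, 2)))), 25903), -1) = Pow(Add(9591, Mul(22, I, Pow(134, Rational(1, 2)))), -1)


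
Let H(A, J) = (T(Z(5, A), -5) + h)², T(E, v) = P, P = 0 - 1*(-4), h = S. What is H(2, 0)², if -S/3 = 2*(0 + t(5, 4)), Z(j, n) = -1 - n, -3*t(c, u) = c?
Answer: 38416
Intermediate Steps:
t(c, u) = -c/3
S = 10 (S = -6*(0 - ⅓*5) = -6*(0 - 5/3) = -6*(-5)/3 = -3*(-10/3) = 10)
h = 10
P = 4 (P = 0 + 4 = 4)
T(E, v) = 4
H(A, J) = 196 (H(A, J) = (4 + 10)² = 14² = 196)
H(2, 0)² = 196² = 38416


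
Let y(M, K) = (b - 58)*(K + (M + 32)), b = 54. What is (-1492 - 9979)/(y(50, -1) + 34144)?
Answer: -11471/33820 ≈ -0.33918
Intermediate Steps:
y(M, K) = -128 - 4*K - 4*M (y(M, K) = (54 - 58)*(K + (M + 32)) = -4*(K + (32 + M)) = -4*(32 + K + M) = -128 - 4*K - 4*M)
(-1492 - 9979)/(y(50, -1) + 34144) = (-1492 - 9979)/((-128 - 4*(-1) - 4*50) + 34144) = -11471/((-128 + 4 - 200) + 34144) = -11471/(-324 + 34144) = -11471/33820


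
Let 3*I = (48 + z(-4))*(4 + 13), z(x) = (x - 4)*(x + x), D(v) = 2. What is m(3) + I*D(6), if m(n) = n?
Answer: 3817/3 ≈ 1272.3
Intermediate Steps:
z(x) = 2*x*(-4 + x) (z(x) = (-4 + x)*(2*x) = 2*x*(-4 + x))
I = 1904/3 (I = ((48 + 2*(-4)*(-4 - 4))*(4 + 13))/3 = ((48 + 2*(-4)*(-8))*17)/3 = ((48 + 64)*17)/3 = (112*17)/3 = (1/3)*1904 = 1904/3 ≈ 634.67)
m(3) + I*D(6) = 3 + (1904/3)*2 = 3 + 3808/3 = 3817/3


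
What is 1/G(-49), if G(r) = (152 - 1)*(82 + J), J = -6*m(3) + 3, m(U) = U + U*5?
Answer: -1/3473 ≈ -0.00028794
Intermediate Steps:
m(U) = 6*U (m(U) = U + 5*U = 6*U)
J = -105 (J = -36*3 + 3 = -6*18 + 3 = -108 + 3 = -105)
G(r) = -3473 (G(r) = (152 - 1)*(82 - 105) = 151*(-23) = -3473)
1/G(-49) = 1/(-3473) = -1/3473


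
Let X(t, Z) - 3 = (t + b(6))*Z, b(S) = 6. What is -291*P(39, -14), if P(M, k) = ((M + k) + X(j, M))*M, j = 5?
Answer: -5186493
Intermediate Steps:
X(t, Z) = 3 + Z*(6 + t) (X(t, Z) = 3 + (t + 6)*Z = 3 + (6 + t)*Z = 3 + Z*(6 + t))
P(M, k) = M*(3 + k + 12*M) (P(M, k) = ((M + k) + (3 + 6*M + M*5))*M = ((M + k) + (3 + 6*M + 5*M))*M = ((M + k) + (3 + 11*M))*M = (3 + k + 12*M)*M = M*(3 + k + 12*M))
-291*P(39, -14) = -11349*(3 - 14 + 12*39) = -11349*(3 - 14 + 468) = -11349*457 = -291*17823 = -5186493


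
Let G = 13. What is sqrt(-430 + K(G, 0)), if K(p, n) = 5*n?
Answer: I*sqrt(430) ≈ 20.736*I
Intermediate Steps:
sqrt(-430 + K(G, 0)) = sqrt(-430 + 5*0) = sqrt(-430 + 0) = sqrt(-430) = I*sqrt(430)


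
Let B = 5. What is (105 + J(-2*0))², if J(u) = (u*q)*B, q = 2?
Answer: 11025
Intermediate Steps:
J(u) = 10*u (J(u) = (u*2)*5 = (2*u)*5 = 10*u)
(105 + J(-2*0))² = (105 + 10*(-2*0))² = (105 + 10*0)² = (105 + 0)² = 105² = 11025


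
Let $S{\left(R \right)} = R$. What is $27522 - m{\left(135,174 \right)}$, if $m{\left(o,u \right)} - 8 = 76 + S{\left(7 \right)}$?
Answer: $27431$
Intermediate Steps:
$m{\left(o,u \right)} = 91$ ($m{\left(o,u \right)} = 8 + \left(76 + 7\right) = 8 + 83 = 91$)
$27522 - m{\left(135,174 \right)} = 27522 - 91 = 27431$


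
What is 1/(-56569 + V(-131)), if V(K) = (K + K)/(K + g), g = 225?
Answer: -47/2658874 ≈ -1.7677e-5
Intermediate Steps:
V(K) = 2*K/(225 + K) (V(K) = (K + K)/(K + 225) = (2*K)/(225 + K) = 2*K/(225 + K))
1/(-56569 + V(-131)) = 1/(-56569 + 2*(-131)/(225 - 131)) = 1/(-56569 + 2*(-131)/94) = 1/(-56569 + 2*(-131)*(1/94)) = 1/(-56569 - 131/47) = 1/(-2658874/47) = -47/2658874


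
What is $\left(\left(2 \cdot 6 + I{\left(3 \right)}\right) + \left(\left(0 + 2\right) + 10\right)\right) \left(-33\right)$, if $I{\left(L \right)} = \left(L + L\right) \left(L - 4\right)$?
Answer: $-594$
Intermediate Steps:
$I{\left(L \right)} = 2 L \left(-4 + L\right)$
$\left(\left(2 \cdot 6 + I{\left(3 \right)}\right) + \left(\left(0 + 2\right) + 10\right)\right) \left(-33\right) = \left(\left(2 \cdot 6 + 2 \cdot 3 \left(-4 + 3\right)\right) + \left(\left(0 + 2\right) + 10\right)\right) \left(-33\right) = \left(\left(12 + 2 \cdot 3 \left(-1\right)\right) + \left(2 + 10\right)\right) \left(-33\right) = \left(\left(12 - 6\right) + 12\right) \left(-33\right) = \left(6 + 12\right) \left(-33\right) = 18 \left(-33\right) = -594$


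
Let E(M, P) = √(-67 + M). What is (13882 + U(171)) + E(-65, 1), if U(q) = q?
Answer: 14053 + 2*I*√33 ≈ 14053.0 + 11.489*I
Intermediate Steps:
(13882 + U(171)) + E(-65, 1) = (13882 + 171) + √(-67 - 65) = 14053 + √(-132) = 14053 + 2*I*√33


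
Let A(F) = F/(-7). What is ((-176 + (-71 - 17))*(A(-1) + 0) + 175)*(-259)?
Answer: -35557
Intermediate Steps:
A(F) = -F/7 (A(F) = F*(-1/7) = -F/7)
((-176 + (-71 - 17))*(A(-1) + 0) + 175)*(-259) = ((-176 + (-71 - 17))*(-1/7*(-1) + 0) + 175)*(-259) = ((-176 - 88)*(1/7 + 0) + 175)*(-259) = (-264*1/7 + 175)*(-259) = (-264/7 + 175)*(-259) = (961/7)*(-259) = -35557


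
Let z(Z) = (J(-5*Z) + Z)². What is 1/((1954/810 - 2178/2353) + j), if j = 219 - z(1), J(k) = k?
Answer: 952965/194868686 ≈ 0.0048903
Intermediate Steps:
z(Z) = 16*Z² (z(Z) = (-5*Z + Z)² = (-4*Z)² = 16*Z²)
j = 203 (j = 219 - 16*1² = 219 - 16 = 203)
1/((1954/810 - 2178/2353) + j) = 1/((1954/810 - 2178/2353) + 203) = 1/((1954*(1/810) - 2178*1/2353) + 203) = 1/((977/405 - 2178/2353) + 203) = 1/(1416791/952965 + 203) = 1/(194868686/952965) = 952965/194868686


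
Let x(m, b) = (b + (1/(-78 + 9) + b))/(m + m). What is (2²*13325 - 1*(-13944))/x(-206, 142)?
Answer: -1911612432/19595 ≈ -97556.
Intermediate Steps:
x(m, b) = (-1/69 + 2*b)/(2*m) (x(m, b) = (b + (1/(-69) + b))/((2*m)) = (b + (-1/69 + b))*(1/(2*m)) = (-1/69 + 2*b)*(1/(2*m)) = (-1/69 + 2*b)/(2*m))
(2²*13325 - 1*(-13944))/x(-206, 142) = (2²*13325 - 1*(-13944))/(((-1/138 + 142)/(-206))) = (4*13325 + 13944)/((-1/206*19595/138)) = (53300 + 13944)/(-19595/28428) = 67244*(-28428/19595) = -1911612432/19595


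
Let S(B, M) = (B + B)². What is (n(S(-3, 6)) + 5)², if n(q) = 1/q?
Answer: 32761/1296 ≈ 25.279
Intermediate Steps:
S(B, M) = 4*B² (S(B, M) = (2*B)² = 4*B²)
(n(S(-3, 6)) + 5)² = (1/(4*(-3)²) + 5)² = (1/(4*9) + 5)² = (1/36 + 5)² = (181/36)² = 32761/1296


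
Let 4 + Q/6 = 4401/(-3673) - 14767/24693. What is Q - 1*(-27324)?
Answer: 825020413732/30232463 ≈ 27289.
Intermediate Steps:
Q = -1051405280/30232463 (Q = -24 + 6*(4401/(-3673) - 14767/24693) = -24 + 6*(4401*(-1/3673) - 14767*1/24693) = -24 + 6*(-4401/3673 - 14767/24693) = -24 + 6*(-162913084/90697389) = -24 - 325826168/30232463 = -1051405280/30232463 ≈ -34.777)
Q - 1*(-27324) = -1051405280/30232463 - 1*(-27324) = -1051405280/30232463 + 27324 = 825020413732/30232463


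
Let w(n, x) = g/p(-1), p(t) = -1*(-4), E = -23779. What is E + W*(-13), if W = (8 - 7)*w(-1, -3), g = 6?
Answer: -47597/2 ≈ -23799.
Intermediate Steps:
p(t) = 4
w(n, x) = 3/2 (w(n, x) = 6/4 = 6*(¼) = 3/2)
W = 3/2 (W = (8 - 7)*(3/2) = 1*(3/2) = 3/2 ≈ 1.5000)
E + W*(-13) = -23779 + (3/2)*(-13) = -23779 - 39/2 = -47597/2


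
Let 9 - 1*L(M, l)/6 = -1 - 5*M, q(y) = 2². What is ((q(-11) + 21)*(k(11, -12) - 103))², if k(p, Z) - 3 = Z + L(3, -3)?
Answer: 902500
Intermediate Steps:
q(y) = 4
L(M, l) = 60 + 30*M (L(M, l) = 54 - 6*(-1 - 5*M) = 54 + (6 + 30*M) = 60 + 30*M)
k(p, Z) = 153 + Z (k(p, Z) = 3 + (Z + (60 + 30*3)) = 3 + (Z + (60 + 90)) = 3 + (Z + 150) = 3 + (150 + Z) = 153 + Z)
((q(-11) + 21)*(k(11, -12) - 103))² = ((4 + 21)*((153 - 12) - 103))² = (25*(141 - 103))² = (25*38)² = 950² = 902500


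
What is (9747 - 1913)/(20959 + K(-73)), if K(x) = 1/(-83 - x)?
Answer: 78340/209589 ≈ 0.37378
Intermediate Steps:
(9747 - 1913)/(20959 + K(-73)) = (9747 - 1913)/(20959 - 1/(83 - 73)) = 7834/(20959 - 1/10) = 7834/(20959 - 1*⅒) = 7834/(20959 - ⅒) = 7834/(209589/10) = 7834*(10/209589) = 78340/209589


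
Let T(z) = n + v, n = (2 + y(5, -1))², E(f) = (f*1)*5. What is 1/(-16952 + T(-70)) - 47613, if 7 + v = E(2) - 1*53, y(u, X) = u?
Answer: -807183190/16953 ≈ -47613.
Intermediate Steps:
E(f) = 5*f (E(f) = f*5 = 5*f)
v = -50 (v = -7 + (5*2 - 1*53) = -7 + (10 - 53) = -7 - 43 = -50)
n = 49 (n = (2 + 5)² = 7² = 49)
T(z) = -1 (T(z) = 49 - 50 = -1)
1/(-16952 + T(-70)) - 47613 = 1/(-16952 - 1) - 47613 = 1/(-16953) - 47613 = -1/16953 - 47613 = -807183190/16953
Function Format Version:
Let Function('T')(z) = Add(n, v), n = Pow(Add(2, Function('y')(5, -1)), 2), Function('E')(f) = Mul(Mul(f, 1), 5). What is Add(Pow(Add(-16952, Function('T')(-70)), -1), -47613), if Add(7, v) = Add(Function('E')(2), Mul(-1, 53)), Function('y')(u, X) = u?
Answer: Rational(-807183190, 16953) ≈ -47613.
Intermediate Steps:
Function('E')(f) = Mul(5, f) (Function('E')(f) = Mul(f, 5) = Mul(5, f))
v = -50 (v = Add(-7, Add(Mul(5, 2), Mul(-1, 53))) = Add(-7, Add(10, -53)) = Add(-7, -43) = -50)
n = 49 (n = Pow(Add(2, 5), 2) = Pow(7, 2) = 49)
Function('T')(z) = -1 (Function('T')(z) = Add(49, -50) = -1)
Add(Pow(Add(-16952, Function('T')(-70)), -1), -47613) = Add(Pow(Add(-16952, -1), -1), -47613) = Add(Pow(-16953, -1), -47613) = Add(Rational(-1, 16953), -47613) = Rational(-807183190, 16953)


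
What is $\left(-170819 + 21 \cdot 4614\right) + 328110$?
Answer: $254185$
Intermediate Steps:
$\left(-170819 + 21 \cdot 4614\right) + 328110 = \left(-170819 + 96894\right) + 328110 = -73925 + 328110 = 254185$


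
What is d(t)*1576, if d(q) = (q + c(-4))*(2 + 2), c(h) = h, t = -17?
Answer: -132384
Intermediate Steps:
d(q) = -16 + 4*q (d(q) = (q - 4)*(2 + 2) = (-4 + q)*4 = -16 + 4*q)
d(t)*1576 = (-16 + 4*(-17))*1576 = (-16 - 68)*1576 = -84*1576 = -132384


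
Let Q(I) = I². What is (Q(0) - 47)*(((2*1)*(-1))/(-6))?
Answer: -47/3 ≈ -15.667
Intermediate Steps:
(Q(0) - 47)*(((2*1)*(-1))/(-6)) = (0² - 47)*(((2*1)*(-1))/(-6)) = (0 - 47)*((2*(-1))*(-⅙)) = -(-94)*(-1)/6 = -47*⅓ = -47/3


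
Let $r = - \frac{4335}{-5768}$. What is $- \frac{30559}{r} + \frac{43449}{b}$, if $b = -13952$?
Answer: $- \frac{2459428032439}{60481920} \approx -40664.0$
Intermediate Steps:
$r = \frac{4335}{5768}$ ($r = \left(-4335\right) \left(- \frac{1}{5768}\right) = \frac{4335}{5768} \approx 0.75156$)
$- \frac{30559}{r} + \frac{43449}{b} = - \frac{30559}{\frac{4335}{5768}} + \frac{43449}{-13952} = \left(-30559\right) \frac{5768}{4335} + 43449 \left(- \frac{1}{13952}\right) = - \frac{176264312}{4335} - \frac{43449}{13952} = - \frac{2459428032439}{60481920}$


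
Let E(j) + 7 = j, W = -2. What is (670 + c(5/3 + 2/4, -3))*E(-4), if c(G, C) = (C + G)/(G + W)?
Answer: -7315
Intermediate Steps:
E(j) = -7 + j
c(G, C) = (C + G)/(-2 + G) (c(G, C) = (C + G)/(G - 2) = (C + G)/(-2 + G))
(670 + c(5/3 + 2/4, -3))*E(-4) = (670 + (-3 + (5/3 + 2/4))/(-2 + (5/3 + 2/4)))*(-7 - 4) = (670 + (-3 + (5*(⅓) + 2*(¼)))/(-2 + (5*(⅓) + 2*(¼))))*(-11) = (670 + (-3 + (5/3 + ½))/(-2 + (5/3 + ½)))*(-11) = (670 + (-3 + 13/6)/(-2 + 13/6))*(-11) = (670 - ⅚/(⅙))*(-11) = (670 + 6*(-⅚))*(-11) = (670 - 5)*(-11) = 665*(-11) = -7315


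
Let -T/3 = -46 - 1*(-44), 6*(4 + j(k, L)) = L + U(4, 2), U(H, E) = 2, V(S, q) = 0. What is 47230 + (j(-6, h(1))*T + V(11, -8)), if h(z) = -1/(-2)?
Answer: 94417/2 ≈ 47209.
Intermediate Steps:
h(z) = ½ (h(z) = -1*(-½) = ½)
j(k, L) = -11/3 + L/6 (j(k, L) = -4 + (L + 2)/6 = -4 + (2 + L)/6 = -4 + (⅓ + L/6) = -11/3 + L/6)
T = 6 (T = -3*(-46 - 1*(-44)) = -3*(-46 + 44) = -3*(-2) = 6)
47230 + (j(-6, h(1))*T + V(11, -8)) = 47230 + ((-11/3 + (⅙)*(½))*6 + 0) = 47230 + ((-11/3 + 1/12)*6 + 0) = 47230 + (-43/12*6 + 0) = 47230 + (-43/2 + 0) = 47230 - 43/2 = 94417/2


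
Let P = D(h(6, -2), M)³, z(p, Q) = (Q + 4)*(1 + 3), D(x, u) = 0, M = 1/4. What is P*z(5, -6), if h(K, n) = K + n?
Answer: 0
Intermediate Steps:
M = ¼ (M = 1*(¼) = ¼ ≈ 0.25000)
z(p, Q) = 16 + 4*Q (z(p, Q) = (4 + Q)*4 = 16 + 4*Q)
P = 0 (P = 0³ = 0)
P*z(5, -6) = 0*(16 + 4*(-6)) = 0*(16 - 24) = 0*(-8) = 0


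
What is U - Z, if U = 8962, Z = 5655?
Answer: 3307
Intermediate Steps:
U - Z = 8962 - 1*5655 = 8962 - 5655 = 3307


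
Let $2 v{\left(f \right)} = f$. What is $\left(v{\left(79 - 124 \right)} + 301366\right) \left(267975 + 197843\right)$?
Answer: $140371226483$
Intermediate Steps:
$v{\left(f \right)} = \frac{f}{2}$
$\left(v{\left(79 - 124 \right)} + 301366\right) \left(267975 + 197843\right) = \left(\frac{79 - 124}{2} + 301366\right) \left(267975 + 197843\right) = \left(\frac{1}{2} \left(-45\right) + 301366\right) 465818 = \left(- \frac{45}{2} + 301366\right) 465818 = \frac{602687}{2} \cdot 465818 = 140371226483$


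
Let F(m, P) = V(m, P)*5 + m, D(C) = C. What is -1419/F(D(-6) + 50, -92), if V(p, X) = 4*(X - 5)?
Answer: 473/632 ≈ 0.74842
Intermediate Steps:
V(p, X) = -20 + 4*X (V(p, X) = 4*(-5 + X) = -20 + 4*X)
F(m, P) = -100 + m + 20*P (F(m, P) = (-20 + 4*P)*5 + m = (-100 + 20*P) + m = -100 + m + 20*P)
-1419/F(D(-6) + 50, -92) = -1419/(-100 + (-6 + 50) + 20*(-92)) = -1419/(-100 + 44 - 1840) = -1419/(-1896) = -1419*(-1/1896) = 473/632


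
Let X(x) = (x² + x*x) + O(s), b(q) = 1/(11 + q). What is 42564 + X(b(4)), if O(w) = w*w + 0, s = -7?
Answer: 9587927/225 ≈ 42613.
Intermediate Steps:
O(w) = w² (O(w) = w² + 0 = w²)
X(x) = 49 + 2*x² (X(x) = (x² + x*x) + (-7)² = (x² + x²) + 49 = 2*x² + 49 = 49 + 2*x²)
42564 + X(b(4)) = 42564 + (49 + 2*(1/(11 + 4))²) = 42564 + (49 + 2*(1/15)²) = 42564 + (49 + 2*(1/225)) = 42564 + (49 + 2/225) = 42564 + 11027/225 = 9587927/225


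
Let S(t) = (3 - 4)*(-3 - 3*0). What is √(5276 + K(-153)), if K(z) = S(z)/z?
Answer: 5*√548913/51 ≈ 72.636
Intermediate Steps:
S(t) = 3 (S(t) = -(-3 + 0) = -1*(-3) = 3)
K(z) = 3/z
√(5276 + K(-153)) = √(5276 + 3/(-153)) = √(5276 + 3*(-1/153)) = √(5276 - 1/51) = √(269075/51) = 5*√548913/51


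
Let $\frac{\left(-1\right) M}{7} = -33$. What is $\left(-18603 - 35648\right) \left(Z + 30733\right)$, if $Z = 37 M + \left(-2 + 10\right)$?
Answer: $-2131413288$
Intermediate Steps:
$M = 231$ ($M = \left(-7\right) \left(-33\right) = 231$)
$Z = 8555$ ($Z = 37 \cdot 231 + \left(-2 + 10\right) = 8547 + 8 = 8555$)
$\left(-18603 - 35648\right) \left(Z + 30733\right) = \left(-18603 - 35648\right) \left(8555 + 30733\right) = \left(-54251\right) 39288 = -2131413288$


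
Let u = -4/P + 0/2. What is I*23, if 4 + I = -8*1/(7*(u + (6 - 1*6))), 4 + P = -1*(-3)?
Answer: -690/7 ≈ -98.571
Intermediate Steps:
P = -1 (P = -4 - 1*(-3) = -4 + 3 = -1)
u = 4 (u = -4/(-1) + 0/2 = -4*(-1) + 0*(1/2) = 4 + 0 = 4)
I = -30/7 (I = -4 - 8*1/(7*(4 + (6 - 1*6))) = -4 - 8*1/(7*(4 + (6 - 6))) = -4 - 8*1/(7*(4 + 0)) = -4 - 8/(4*7) = -4 - 8/28 = -4 - 8*1/28 = -4 - 2/7 = -30/7 ≈ -4.2857)
I*23 = -30/7*23 = -690/7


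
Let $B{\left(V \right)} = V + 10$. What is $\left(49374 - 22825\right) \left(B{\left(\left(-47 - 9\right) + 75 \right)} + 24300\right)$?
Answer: $645910621$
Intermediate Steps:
$B{\left(V \right)} = 10 + V$
$\left(49374 - 22825\right) \left(B{\left(\left(-47 - 9\right) + 75 \right)} + 24300\right) = \left(49374 - 22825\right) \left(\left(10 + \left(\left(-47 - 9\right) + 75\right)\right) + 24300\right) = 26549 \left(\left(10 + \left(-56 + 75\right)\right) + 24300\right) = 26549 \left(\left(10 + 19\right) + 24300\right) = 26549 \left(29 + 24300\right) = 26549 \cdot 24329 = 645910621$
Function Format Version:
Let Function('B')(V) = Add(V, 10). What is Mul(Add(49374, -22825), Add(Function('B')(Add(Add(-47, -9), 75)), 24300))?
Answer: 645910621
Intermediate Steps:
Function('B')(V) = Add(10, V)
Mul(Add(49374, -22825), Add(Function('B')(Add(Add(-47, -9), 75)), 24300)) = Mul(Add(49374, -22825), Add(Add(10, Add(Add(-47, -9), 75)), 24300)) = Mul(26549, Add(Add(10, Add(-56, 75)), 24300)) = Mul(26549, Add(Add(10, 19), 24300)) = Mul(26549, Add(29, 24300)) = Mul(26549, 24329) = 645910621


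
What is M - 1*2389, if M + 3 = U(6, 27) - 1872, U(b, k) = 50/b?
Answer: -12767/3 ≈ -4255.7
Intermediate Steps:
M = -5600/3 (M = -3 + (50/6 - 1872) = -3 + (50*(⅙) - 1872) = -3 + (25/3 - 1872) = -3 - 5591/3 = -5600/3 ≈ -1866.7)
M - 1*2389 = -5600/3 - 1*2389 = -5600/3 - 2389 = -12767/3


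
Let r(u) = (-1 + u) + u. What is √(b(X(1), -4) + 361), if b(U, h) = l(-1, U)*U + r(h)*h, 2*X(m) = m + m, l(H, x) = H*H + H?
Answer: √397 ≈ 19.925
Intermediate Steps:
l(H, x) = H + H² (l(H, x) = H² + H = H + H²)
X(m) = m (X(m) = (m + m)/2 = (2*m)/2 = m)
r(u) = -1 + 2*u
b(U, h) = h*(-1 + 2*h) (b(U, h) = (-(1 - 1))*U + (-1 + 2*h)*h = (-1*0)*U + h*(-1 + 2*h) = 0*U + h*(-1 + 2*h) = 0 + h*(-1 + 2*h) = h*(-1 + 2*h))
√(b(X(1), -4) + 361) = √(-4*(-1 + 2*(-4)) + 361) = √(-4*(-1 - 8) + 361) = √(-4*(-9) + 361) = √(36 + 361) = √397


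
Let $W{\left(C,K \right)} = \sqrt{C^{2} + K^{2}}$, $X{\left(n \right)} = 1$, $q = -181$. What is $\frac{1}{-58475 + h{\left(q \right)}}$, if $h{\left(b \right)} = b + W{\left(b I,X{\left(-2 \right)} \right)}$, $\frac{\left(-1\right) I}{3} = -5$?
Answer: $- \frac{29328}{1716577555} - \frac{\sqrt{7371226}}{3433155110} \approx -1.7876 \cdot 10^{-5}$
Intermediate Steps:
$I = 15$ ($I = \left(-3\right) \left(-5\right) = 15$)
$h{\left(b \right)} = b + \sqrt{1 + 225 b^{2}}$ ($h{\left(b \right)} = b + \sqrt{\left(b 15\right)^{2} + 1^{2}} = b + \sqrt{\left(15 b\right)^{2} + 1} = b + \sqrt{225 b^{2} + 1} = b + \sqrt{1 + 225 b^{2}}$)
$\frac{1}{-58475 + h{\left(q \right)}} = \frac{1}{-58475 - \left(181 - \sqrt{1 + 225 \left(-181\right)^{2}}\right)} = \frac{1}{-58475 - \left(181 - \sqrt{1 + 225 \cdot 32761}\right)} = \frac{1}{-58475 - \left(181 - \sqrt{1 + 7371225}\right)} = \frac{1}{-58475 - \left(181 - \sqrt{7371226}\right)} = \frac{1}{-58656 + \sqrt{7371226}}$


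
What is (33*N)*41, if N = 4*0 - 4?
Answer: -5412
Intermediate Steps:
N = -4 (N = 0 - 4 = -4)
(33*N)*41 = (33*(-4))*41 = -132*41 = -5412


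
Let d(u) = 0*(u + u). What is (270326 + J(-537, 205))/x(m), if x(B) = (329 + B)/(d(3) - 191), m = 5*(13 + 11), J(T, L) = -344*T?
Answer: -86915314/449 ≈ -1.9358e+5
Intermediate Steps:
d(u) = 0 (d(u) = 0*(2*u) = 0)
m = 120 (m = 5*24 = 120)
x(B) = -329/191 - B/191 (x(B) = (329 + B)/(0 - 191) = (329 + B)/(-191) = (329 + B)*(-1/191) = -329/191 - B/191)
(270326 + J(-537, 205))/x(m) = (270326 - 344*(-537))/(-329/191 - 1/191*120) = (270326 + 184728)/(-329/191 - 120/191) = 455054/(-449/191) = 455054*(-191/449) = -86915314/449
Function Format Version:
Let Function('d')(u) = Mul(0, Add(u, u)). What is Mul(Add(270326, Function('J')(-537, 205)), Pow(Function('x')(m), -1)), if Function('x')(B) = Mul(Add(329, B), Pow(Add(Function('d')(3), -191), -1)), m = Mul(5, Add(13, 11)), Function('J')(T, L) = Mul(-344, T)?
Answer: Rational(-86915314, 449) ≈ -1.9358e+5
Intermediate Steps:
Function('d')(u) = 0 (Function('d')(u) = Mul(0, Mul(2, u)) = 0)
m = 120 (m = Mul(5, 24) = 120)
Function('x')(B) = Add(Rational(-329, 191), Mul(Rational(-1, 191), B)) (Function('x')(B) = Mul(Add(329, B), Pow(Add(0, -191), -1)) = Mul(Add(329, B), Pow(-191, -1)) = Mul(Add(329, B), Rational(-1, 191)) = Add(Rational(-329, 191), Mul(Rational(-1, 191), B)))
Mul(Add(270326, Function('J')(-537, 205)), Pow(Function('x')(m), -1)) = Mul(Add(270326, Mul(-344, -537)), Pow(Add(Rational(-329, 191), Mul(Rational(-1, 191), 120)), -1)) = Mul(Add(270326, 184728), Pow(Add(Rational(-329, 191), Rational(-120, 191)), -1)) = Mul(455054, Pow(Rational(-449, 191), -1)) = Mul(455054, Rational(-191, 449)) = Rational(-86915314, 449)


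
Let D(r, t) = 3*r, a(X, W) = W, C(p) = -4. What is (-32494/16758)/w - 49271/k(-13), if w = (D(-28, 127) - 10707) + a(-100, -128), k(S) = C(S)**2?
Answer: -643974051517/209120688 ≈ -3079.4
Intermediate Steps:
k(S) = 16 (k(S) = (-4)**2 = 16)
w = -10919 (w = (3*(-28) - 10707) - 128 = (-84 - 10707) - 128 = -10791 - 128 = -10919)
(-32494/16758)/w - 49271/k(-13) = -32494/16758/(-10919) - 49271/16 = -32494*1/16758*(-1/10919) - 49271*1/16 = -2321/1197*(-1/10919) - 49271/16 = 2321/13070043 - 49271/16 = -643974051517/209120688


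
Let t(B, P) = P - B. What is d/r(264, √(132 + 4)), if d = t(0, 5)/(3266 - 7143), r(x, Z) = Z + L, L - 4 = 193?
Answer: -985/149935221 + 10*√34/149935221 ≈ -6.1806e-6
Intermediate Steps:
L = 197 (L = 4 + 193 = 197)
r(x, Z) = 197 + Z (r(x, Z) = Z + 197 = 197 + Z)
d = -5/3877 (d = (5 - 1*0)/(3266 - 7143) = (5 + 0)/(-3877) = 5*(-1/3877) = -5/3877 ≈ -0.0012897)
d/r(264, √(132 + 4)) = -5/(3877*(197 + √(132 + 4))) = -5/(3877*(197 + √136)) = -5/(3877*(197 + 2*√34))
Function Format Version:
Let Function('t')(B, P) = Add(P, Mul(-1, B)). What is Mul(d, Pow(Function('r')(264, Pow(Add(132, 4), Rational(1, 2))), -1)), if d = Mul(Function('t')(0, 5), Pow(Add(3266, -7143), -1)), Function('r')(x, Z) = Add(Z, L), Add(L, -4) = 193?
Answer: Add(Rational(-985, 149935221), Mul(Rational(10, 149935221), Pow(34, Rational(1, 2)))) ≈ -6.1806e-6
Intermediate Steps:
L = 197 (L = Add(4, 193) = 197)
Function('r')(x, Z) = Add(197, Z) (Function('r')(x, Z) = Add(Z, 197) = Add(197, Z))
d = Rational(-5, 3877) (d = Mul(Add(5, Mul(-1, 0)), Pow(Add(3266, -7143), -1)) = Mul(Add(5, 0), Pow(-3877, -1)) = Mul(5, Rational(-1, 3877)) = Rational(-5, 3877) ≈ -0.0012897)
Mul(d, Pow(Function('r')(264, Pow(Add(132, 4), Rational(1, 2))), -1)) = Mul(Rational(-5, 3877), Pow(Add(197, Pow(Add(132, 4), Rational(1, 2))), -1)) = Mul(Rational(-5, 3877), Pow(Add(197, Pow(136, Rational(1, 2))), -1)) = Mul(Rational(-5, 3877), Pow(Add(197, Mul(2, Pow(34, Rational(1, 2)))), -1))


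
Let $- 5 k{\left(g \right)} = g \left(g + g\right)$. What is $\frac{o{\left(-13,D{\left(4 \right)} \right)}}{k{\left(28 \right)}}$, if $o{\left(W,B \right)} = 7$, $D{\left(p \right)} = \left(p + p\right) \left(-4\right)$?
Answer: $- \frac{5}{224} \approx -0.022321$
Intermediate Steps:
$D{\left(p \right)} = - 8 p$ ($D{\left(p \right)} = 2 p \left(-4\right) = - 8 p$)
$k{\left(g \right)} = - \frac{2 g^{2}}{5}$ ($k{\left(g \right)} = - \frac{g \left(g + g\right)}{5} = - \frac{g 2 g}{5} = - \frac{2 g^{2}}{5}$)
$\frac{o{\left(-13,D{\left(4 \right)} \right)}}{k{\left(28 \right)}} = \frac{7}{\left(- \frac{2}{5}\right) 28^{2}} = \frac{7}{\left(- \frac{2}{5}\right) 784} = \frac{7}{- \frac{1568}{5}} = 7 \left(- \frac{5}{1568}\right) = - \frac{5}{224}$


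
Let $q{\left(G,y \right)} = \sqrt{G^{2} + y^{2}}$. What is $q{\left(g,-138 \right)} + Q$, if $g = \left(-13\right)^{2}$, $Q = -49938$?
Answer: $-49938 + \sqrt{47605} \approx -49720.0$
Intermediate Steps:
$g = 169$
$q{\left(g,-138 \right)} + Q = \sqrt{169^{2} + \left(-138\right)^{2}} - 49938 = \sqrt{28561 + 19044} - 49938 = \sqrt{47605} - 49938 = -49938 + \sqrt{47605}$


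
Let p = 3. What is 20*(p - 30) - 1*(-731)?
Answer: 191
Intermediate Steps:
20*(p - 30) - 1*(-731) = 20*(3 - 30) - 1*(-731) = 20*(-27) + 731 = -540 + 731 = 191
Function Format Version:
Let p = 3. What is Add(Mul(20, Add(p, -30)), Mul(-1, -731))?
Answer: 191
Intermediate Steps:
Add(Mul(20, Add(p, -30)), Mul(-1, -731)) = Add(Mul(20, Add(3, -30)), Mul(-1, -731)) = Add(Mul(20, -27), 731) = Add(-540, 731) = 191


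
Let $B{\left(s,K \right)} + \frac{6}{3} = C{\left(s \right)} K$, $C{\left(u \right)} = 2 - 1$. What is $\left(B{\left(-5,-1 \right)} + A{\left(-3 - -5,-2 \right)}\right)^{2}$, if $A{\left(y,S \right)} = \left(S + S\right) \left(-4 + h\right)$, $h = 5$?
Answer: $49$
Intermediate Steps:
$C{\left(u \right)} = 1$ ($C{\left(u \right)} = 2 - 1 = 1$)
$B{\left(s,K \right)} = -2 + K$ ($B{\left(s,K \right)} = -2 + 1 K = -2 + K$)
$A{\left(y,S \right)} = 2 S$ ($A{\left(y,S \right)} = \left(S + S\right) \left(-4 + 5\right) = 2 S 1 = 2 S$)
$\left(B{\left(-5,-1 \right)} + A{\left(-3 - -5,-2 \right)}\right)^{2} = \left(\left(-2 - 1\right) + 2 \left(-2\right)\right)^{2} = \left(-3 - 4\right)^{2} = \left(-7\right)^{2} = 49$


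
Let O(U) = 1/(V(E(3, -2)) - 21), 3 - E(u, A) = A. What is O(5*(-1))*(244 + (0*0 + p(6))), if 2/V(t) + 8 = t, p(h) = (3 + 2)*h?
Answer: -822/65 ≈ -12.646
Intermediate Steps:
E(u, A) = 3 - A
p(h) = 5*h
V(t) = 2/(-8 + t)
O(U) = -3/65 (O(U) = 1/(2/(-8 + (3 - 1*(-2))) - 21) = 1/(2/(-8 + (3 + 2)) - 21) = 1/(2/(-8 + 5) - 21) = 1/(2/(-3) - 21) = 1/(2*(-⅓) - 21) = 1/(-⅔ - 21) = 1/(-65/3) = -3/65)
O(5*(-1))*(244 + (0*0 + p(6))) = -3*(244 + (0*0 + 5*6))/65 = -3*(244 + (0 + 30))/65 = -3*(244 + 30)/65 = -3/65*274 = -822/65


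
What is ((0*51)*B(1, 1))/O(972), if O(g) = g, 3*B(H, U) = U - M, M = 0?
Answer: 0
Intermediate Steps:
B(H, U) = U/3 (B(H, U) = (U - 1*0)/3 = (U + 0)/3 = U/3)
((0*51)*B(1, 1))/O(972) = ((0*51)*((1/3)*1))/972 = (0*(1/3))*(1/972) = 0*(1/972) = 0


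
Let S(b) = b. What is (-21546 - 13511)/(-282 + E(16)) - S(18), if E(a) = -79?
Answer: 28559/361 ≈ 79.111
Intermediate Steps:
(-21546 - 13511)/(-282 + E(16)) - S(18) = (-21546 - 13511)/(-282 - 79) - 1*18 = -35057/(-361) - 18 = -35057*(-1/361) - 18 = 35057/361 - 18 = 28559/361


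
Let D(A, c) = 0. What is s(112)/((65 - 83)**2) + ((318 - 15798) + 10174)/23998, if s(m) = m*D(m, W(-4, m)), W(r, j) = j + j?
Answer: -2653/11999 ≈ -0.22110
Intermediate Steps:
W(r, j) = 2*j
s(m) = 0 (s(m) = m*0 = 0)
s(112)/((65 - 83)**2) + ((318 - 15798) + 10174)/23998 = 0/((65 - 83)**2) + ((318 - 15798) + 10174)/23998 = 0/((-18)**2) + (-15480 + 10174)*(1/23998) = 0/324 - 5306*1/23998 = 0*(1/324) - 2653/11999 = 0 - 2653/11999 = -2653/11999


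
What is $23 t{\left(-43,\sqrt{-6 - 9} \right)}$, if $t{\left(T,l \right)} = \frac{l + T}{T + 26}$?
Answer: $\frac{989}{17} - \frac{23 i \sqrt{15}}{17} \approx 58.176 - 5.2399 i$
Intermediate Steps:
$t{\left(T,l \right)} = \frac{T + l}{26 + T}$
$23 t{\left(-43,\sqrt{-6 - 9} \right)} = 23 \frac{-43 + \sqrt{-6 - 9}}{26 - 43} = 23 \frac{-43 + \sqrt{-15}}{-17} = 23 \left(- \frac{-43 + i \sqrt{15}}{17}\right) = 23 \left(\frac{43}{17} - \frac{i \sqrt{15}}{17}\right) = \frac{989}{17} - \frac{23 i \sqrt{15}}{17}$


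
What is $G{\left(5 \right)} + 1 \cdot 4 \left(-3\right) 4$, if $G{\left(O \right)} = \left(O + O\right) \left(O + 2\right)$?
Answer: $22$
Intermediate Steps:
$G{\left(O \right)} = 2 O \left(2 + O\right)$
$G{\left(5 \right)} + 1 \cdot 4 \left(-3\right) 4 = 2 \cdot 5 \left(2 + 5\right) + 1 \cdot 4 \left(-3\right) 4 = 2 \cdot 5 \cdot 7 + 4 \left(-3\right) 4 = 70 - 48 = 22$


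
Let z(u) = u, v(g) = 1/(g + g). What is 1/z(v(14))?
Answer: 28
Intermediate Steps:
v(g) = 1/(2*g)
1/z(v(14)) = 1/((½)/14) = 1/((½)*(1/14)) = 1/(1/28) = 28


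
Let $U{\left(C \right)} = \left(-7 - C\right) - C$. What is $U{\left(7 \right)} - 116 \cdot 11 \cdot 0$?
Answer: $-21$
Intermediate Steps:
$U{\left(C \right)} = -7 - 2 C$
$U{\left(7 \right)} - 116 \cdot 11 \cdot 0 = \left(-7 - 14\right) - 116 \cdot 11 \cdot 0 = \left(-7 - 14\right) - 0 = -21 + 0 = -21$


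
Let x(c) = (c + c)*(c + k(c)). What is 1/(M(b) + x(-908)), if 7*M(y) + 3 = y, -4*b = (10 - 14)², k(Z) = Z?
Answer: 1/3297855 ≈ 3.0323e-7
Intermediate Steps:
x(c) = 4*c² (x(c) = (c + c)*(c + c) = (2*c)*(2*c) = 4*c²)
b = -4 (b = -(10 - 14)²/4 = -¼*(-4)² = -¼*16 = -4)
M(y) = -3/7 + y/7
1/(M(b) + x(-908)) = 1/((-3/7 + (⅐)*(-4)) + 4*(-908)²) = 1/((-3/7 - 4/7) + 4*824464) = 1/(-1 + 3297856) = 1/3297855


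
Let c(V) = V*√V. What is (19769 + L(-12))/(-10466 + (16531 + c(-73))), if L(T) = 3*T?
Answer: 119680645/37173242 + 1440509*I*√73/37173242 ≈ 3.2195 + 0.33109*I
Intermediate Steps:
c(V) = V^(3/2)
(19769 + L(-12))/(-10466 + (16531 + c(-73))) = (19769 + 3*(-12))/(-10466 + (16531 + (-73)^(3/2))) = (19769 - 36)/(-10466 + (16531 - 73*I*√73)) = 19733/(6065 - 73*I*√73)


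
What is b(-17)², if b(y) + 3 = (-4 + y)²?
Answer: 191844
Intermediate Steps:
b(y) = -3 + (-4 + y)²
b(-17)² = (-3 + (-4 - 17)²)² = (-3 + (-21)²)² = (-3 + 441)² = 438² = 191844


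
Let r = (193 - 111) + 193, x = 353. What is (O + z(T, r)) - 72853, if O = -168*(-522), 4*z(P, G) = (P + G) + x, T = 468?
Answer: 15117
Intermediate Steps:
r = 275 (r = 82 + 193 = 275)
z(P, G) = 353/4 + G/4 + P/4 (z(P, G) = ((P + G) + 353)/4 = ((G + P) + 353)/4 = (353 + G + P)/4 = 353/4 + G/4 + P/4)
O = 87696
(O + z(T, r)) - 72853 = (87696 + (353/4 + (1/4)*275 + (1/4)*468)) - 72853 = (87696 + (353/4 + 275/4 + 117)) - 72853 = (87696 + 274) - 72853 = 87970 - 72853 = 15117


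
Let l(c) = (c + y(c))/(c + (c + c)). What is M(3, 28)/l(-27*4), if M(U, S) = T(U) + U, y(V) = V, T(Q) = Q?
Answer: 9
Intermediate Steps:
M(U, S) = 2*U (M(U, S) = U + U = 2*U)
l(c) = 2/3 (l(c) = (c + c)/(c + (c + c)) = (2*c)/(c + 2*c) = (2*c)/((3*c)) = (2*c)*(1/(3*c)) = 2/3)
M(3, 28)/l(-27*4) = (2*3)/(2/3) = 6*(3/2) = 9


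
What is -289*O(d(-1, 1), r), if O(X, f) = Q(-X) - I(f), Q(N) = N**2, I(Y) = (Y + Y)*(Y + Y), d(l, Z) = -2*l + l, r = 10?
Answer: 115311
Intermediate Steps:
d(l, Z) = -l
I(Y) = 4*Y**2 (I(Y) = (2*Y)*(2*Y) = 4*Y**2)
O(X, f) = X**2 - 4*f**2 (O(X, f) = (-X)**2 - 4*f**2 = X**2 - 4*f**2)
-289*O(d(-1, 1), r) = -289*((-1*(-1))**2 - 4*10**2) = -289*(1**2 - 4*100) = -289*(1 - 400) = -289*(-399) = 115311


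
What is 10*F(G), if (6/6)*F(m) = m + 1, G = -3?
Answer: -20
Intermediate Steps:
F(m) = 1 + m (F(m) = m + 1 = 1 + m)
10*F(G) = 10*(1 - 3) = 10*(-2) = -20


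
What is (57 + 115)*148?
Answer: 25456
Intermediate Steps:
(57 + 115)*148 = 172*148 = 25456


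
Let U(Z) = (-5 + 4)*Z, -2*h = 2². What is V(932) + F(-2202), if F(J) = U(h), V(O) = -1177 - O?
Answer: -2107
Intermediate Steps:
h = -2 (h = -½*2² = -½*4 = -2)
U(Z) = -Z
F(J) = 2 (F(J) = -1*(-2) = 2)
V(932) + F(-2202) = (-1177 - 1*932) + 2 = (-1177 - 932) + 2 = -2109 + 2 = -2107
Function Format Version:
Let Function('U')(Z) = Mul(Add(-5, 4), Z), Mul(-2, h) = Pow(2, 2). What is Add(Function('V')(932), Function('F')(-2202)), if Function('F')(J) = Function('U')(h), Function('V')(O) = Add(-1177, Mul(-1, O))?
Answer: -2107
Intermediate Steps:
h = -2 (h = Mul(Rational(-1, 2), Pow(2, 2)) = Mul(Rational(-1, 2), 4) = -2)
Function('U')(Z) = Mul(-1, Z)
Function('F')(J) = 2 (Function('F')(J) = Mul(-1, -2) = 2)
Add(Function('V')(932), Function('F')(-2202)) = Add(Add(-1177, Mul(-1, 932)), 2) = Add(Add(-1177, -932), 2) = Add(-2109, 2) = -2107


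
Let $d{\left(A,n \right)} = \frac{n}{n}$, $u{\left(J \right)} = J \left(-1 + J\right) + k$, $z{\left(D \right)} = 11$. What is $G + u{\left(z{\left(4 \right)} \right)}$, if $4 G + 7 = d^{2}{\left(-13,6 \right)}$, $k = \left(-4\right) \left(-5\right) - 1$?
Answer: $\frac{255}{2} \approx 127.5$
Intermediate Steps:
$k = 19$ ($k = 20 - 1 = 19$)
$u{\left(J \right)} = 19 + J \left(-1 + J\right)$ ($u{\left(J \right)} = J \left(-1 + J\right) + 19 = 19 + J \left(-1 + J\right)$)
$d{\left(A,n \right)} = 1$
$G = - \frac{3}{2}$ ($G = - \frac{7}{4} + \frac{1^{2}}{4} = - \frac{7}{4} + \frac{1}{4} \cdot 1 = - \frac{7}{4} + \frac{1}{4} = - \frac{3}{2} \approx -1.5$)
$G + u{\left(z{\left(4 \right)} \right)} = - \frac{3}{2} + \left(19 + 11^{2} - 11\right) = - \frac{3}{2} + \left(19 + 121 - 11\right) = - \frac{3}{2} + 129 = \frac{255}{2}$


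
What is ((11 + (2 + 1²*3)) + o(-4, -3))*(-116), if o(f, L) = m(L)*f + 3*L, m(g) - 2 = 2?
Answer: 1044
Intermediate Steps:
m(g) = 4 (m(g) = 2 + 2 = 4)
o(f, L) = 3*L + 4*f (o(f, L) = 4*f + 3*L = 3*L + 4*f)
((11 + (2 + 1²*3)) + o(-4, -3))*(-116) = ((11 + (2 + 1²*3)) + (3*(-3) + 4*(-4)))*(-116) = ((11 + (2 + 1*3)) + (-9 - 16))*(-116) = ((11 + (2 + 3)) - 25)*(-116) = ((11 + 5) - 25)*(-116) = (16 - 25)*(-116) = -9*(-116) = 1044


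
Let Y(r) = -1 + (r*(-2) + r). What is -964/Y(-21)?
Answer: -241/5 ≈ -48.200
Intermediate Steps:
Y(r) = -1 - r (Y(r) = -1 + (-2*r + r) = -1 - r)
-964/Y(-21) = -964/(-1 - 1*(-21)) = -964/(-1 + 21) = -964/20 = -964*1/20 = -241/5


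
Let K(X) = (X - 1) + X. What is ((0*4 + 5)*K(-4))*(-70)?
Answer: 3150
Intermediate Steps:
K(X) = -1 + 2*X (K(X) = (-1 + X) + X = -1 + 2*X)
((0*4 + 5)*K(-4))*(-70) = ((0*4 + 5)*(-1 + 2*(-4)))*(-70) = ((0 + 5)*(-1 - 8))*(-70) = (5*(-9))*(-70) = -45*(-70) = 3150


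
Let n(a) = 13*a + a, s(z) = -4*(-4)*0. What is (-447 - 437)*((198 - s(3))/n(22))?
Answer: -3978/7 ≈ -568.29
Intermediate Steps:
s(z) = 0 (s(z) = 16*0 = 0)
n(a) = 14*a
(-447 - 437)*((198 - s(3))/n(22)) = (-447 - 437)*((198 - 1*0)/((14*22))) = -884*(198 + 0)/308 = -175032/308 = -884*9/14 = -3978/7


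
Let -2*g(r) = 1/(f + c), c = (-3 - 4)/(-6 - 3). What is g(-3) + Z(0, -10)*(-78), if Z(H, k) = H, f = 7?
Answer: -9/140 ≈ -0.064286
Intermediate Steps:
c = 7/9 (c = -7/(-9) = -7*(-⅑) = 7/9 ≈ 0.77778)
g(r) = -9/140 (g(r) = -1/(2*(7 + 7/9)) = -1/(2*70/9) = -½*9/70 = -9/140)
g(-3) + Z(0, -10)*(-78) = -9/140 + 0*(-78) = -9/140 + 0 = -9/140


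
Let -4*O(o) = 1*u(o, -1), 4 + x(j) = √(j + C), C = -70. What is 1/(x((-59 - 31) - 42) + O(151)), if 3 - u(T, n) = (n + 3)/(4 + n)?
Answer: -660/32113 - 144*I*√202/32113 ≈ -0.020552 - 0.063732*I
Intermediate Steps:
u(T, n) = 3 - (3 + n)/(4 + n) (u(T, n) = 3 - (n + 3)/(4 + n) = 3 - (3 + n)/(4 + n))
x(j) = -4 + √(-70 + j) (x(j) = -4 + √(j - 70) = -4 + √(-70 + j))
O(o) = -7/12 (O(o) = -(9 + 2*(-1))/(4 - 1)/4 = -(9 - 2)/3/4 = -(⅓)*7/4 = -7/(4*3) = -¼*7/3 = -7/12)
1/(x((-59 - 31) - 42) + O(151)) = 1/((-4 + √(-70 + ((-59 - 31) - 42))) - 7/12) = 1/((-4 + √(-70 + (-90 - 42))) - 7/12) = 1/((-4 + √(-70 - 132)) - 7/12) = 1/((-4 + √(-202)) - 7/12) = 1/((-4 + I*√202) - 7/12) = 1/(-55/12 + I*√202)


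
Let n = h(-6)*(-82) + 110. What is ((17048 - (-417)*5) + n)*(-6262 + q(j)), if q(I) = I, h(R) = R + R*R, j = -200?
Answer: -108451746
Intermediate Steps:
h(R) = R + R²
n = -2350 (n = -6*(1 - 6)*(-82) + 110 = -6*(-5)*(-82) + 110 = 30*(-82) + 110 = -2460 + 110 = -2350)
((17048 - (-417)*5) + n)*(-6262 + q(j)) = ((17048 - (-417)*5) - 2350)*(-6262 - 200) = ((17048 - 1*(-2085)) - 2350)*(-6462) = ((17048 + 2085) - 2350)*(-6462) = (19133 - 2350)*(-6462) = 16783*(-6462) = -108451746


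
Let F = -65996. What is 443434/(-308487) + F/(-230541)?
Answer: -9096756638/7902100163 ≈ -1.1512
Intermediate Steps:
443434/(-308487) + F/(-230541) = 443434/(-308487) - 65996/(-230541) = 443434*(-1/308487) - 65996*(-1/230541) = -443434/308487 + 65996/230541 = -9096756638/7902100163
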